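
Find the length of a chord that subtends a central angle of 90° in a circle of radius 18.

Chord length = 2r sin(θ/2)
= 2 × 18 × sin(90°/2)
= 2 × 18 × sin(45°)
= 18*sqrt(2)

18*sqrt(2)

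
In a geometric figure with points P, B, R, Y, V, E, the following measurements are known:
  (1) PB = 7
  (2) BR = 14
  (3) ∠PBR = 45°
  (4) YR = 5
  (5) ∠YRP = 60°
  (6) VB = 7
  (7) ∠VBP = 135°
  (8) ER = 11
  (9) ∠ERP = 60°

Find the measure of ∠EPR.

Step 1: By the law of cosines on triangle PBR: PR² = 7² + 14² − 2·7·14·cos(45°) = 106.41, so PR ≈ 10.32.
Step 2: By the law of cosines on triangle PRE: PE² = 10.32² + 11² − 2·10.32·11·cos(60°) = 113.94, so PE ≈ 10.67.
Step 3: By the inverse law of cosines on triangle EPR: cos(∠EPR) = (10.67² + 10.32² − 11²) / (2·10.67·10.32) = 99.34/220.22 = 0.4511, so ∠EPR = 63.18°.

Therefore, the measure of angle ∠EPR = 63.18°.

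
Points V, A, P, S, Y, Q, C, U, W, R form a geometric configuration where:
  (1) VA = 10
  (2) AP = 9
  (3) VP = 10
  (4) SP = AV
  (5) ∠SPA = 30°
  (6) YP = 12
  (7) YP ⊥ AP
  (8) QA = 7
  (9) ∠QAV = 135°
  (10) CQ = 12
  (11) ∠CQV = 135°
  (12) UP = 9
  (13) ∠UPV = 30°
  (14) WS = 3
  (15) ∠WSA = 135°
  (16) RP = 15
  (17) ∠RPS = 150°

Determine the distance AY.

Step 1: By the law of cosines on triangle APY: AY² = 9² + 12² − 2·9·12·cos(90°) = 225, so AY = 15.

Therefore, the length of AY = 15.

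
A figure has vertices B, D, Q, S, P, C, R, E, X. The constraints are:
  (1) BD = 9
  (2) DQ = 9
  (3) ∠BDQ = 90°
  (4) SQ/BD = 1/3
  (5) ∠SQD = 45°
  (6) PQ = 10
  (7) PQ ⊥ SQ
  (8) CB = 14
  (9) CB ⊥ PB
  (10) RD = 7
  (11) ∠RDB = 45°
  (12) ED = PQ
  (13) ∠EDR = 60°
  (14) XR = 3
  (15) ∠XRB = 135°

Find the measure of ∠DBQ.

Step 1: By the law of cosines on triangle BDQ: BQ² = 9² + 9² − 2·9·9·cos(90°) = 162, so BQ = 9·√2.
Step 2: By the inverse law of cosines on triangle DBQ: cos(∠DBQ) = (9² + (9·√2)² − 9²) / (2·9·9·√2) = 162/229.1 = 0.7071, so ∠DBQ = 45°.

Therefore, the measure of angle ∠DBQ = 45°.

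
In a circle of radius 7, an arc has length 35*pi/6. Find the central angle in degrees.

Arc length L = 2πr × θ/360, so θ = 360L / (2πr).
θ = 360 × 35*pi/6 / (2π × 7)
θ = 150°
θ = 150°

150°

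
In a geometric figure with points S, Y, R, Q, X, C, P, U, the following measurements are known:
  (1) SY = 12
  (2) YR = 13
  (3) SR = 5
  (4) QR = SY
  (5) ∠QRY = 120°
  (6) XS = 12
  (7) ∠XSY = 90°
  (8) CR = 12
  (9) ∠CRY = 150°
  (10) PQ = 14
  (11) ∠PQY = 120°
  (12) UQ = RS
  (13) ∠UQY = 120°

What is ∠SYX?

Step 1: By the law of cosines on triangle YSX: YX² = 12² + 12² − 2·12·12·cos(90°) = 288, so YX = 12·√2.
Step 2: By the inverse law of cosines on triangle SYX: cos(∠SYX) = (12² + (12·√2)² − 12²) / (2·12·12·√2) = 288/407.29 = 0.7071, so ∠SYX = 45°.

Therefore, the measure of angle ∠SYX = 45°.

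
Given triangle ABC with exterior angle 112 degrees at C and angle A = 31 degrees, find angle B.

The exterior angle theorem states that an exterior angle equals the sum of the two non-adjacent interior angles.
So 112 = 31 + angle B, which gives angle B = 112 - 31 = 81 degrees.

81 degrees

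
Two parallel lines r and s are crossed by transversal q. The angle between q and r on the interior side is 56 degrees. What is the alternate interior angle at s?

Alternate interior angles lie on opposite sides of the transversal, between the parallel lines.
By the alternate interior angle theorem, they are equal: 56 degrees.

56 degrees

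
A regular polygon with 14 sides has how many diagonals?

Total line segments between 14 vertices = C(14,2) = 91.
Subtract the 14 sides: 91 - 14 = 77 diagonals.

77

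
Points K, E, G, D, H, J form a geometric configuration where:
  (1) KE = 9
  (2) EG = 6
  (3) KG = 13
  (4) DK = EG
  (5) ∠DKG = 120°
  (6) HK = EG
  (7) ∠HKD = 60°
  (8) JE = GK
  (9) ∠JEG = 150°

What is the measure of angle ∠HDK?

From the given relations: DK = EG = 6; HK = EG = 6.
Step 1: By the law of cosines on triangle DKH: DH² = 6² + 6² − 2·6·6·cos(60°) = 36, so DH = 6.
Step 2: By the inverse law of cosines on triangle HDK: cos(∠HDK) = (6² + 6² − 6²) / (2·6·6) = 36/72 = 0.5, so ∠HDK = 60°.

Therefore, the measure of angle ∠HDK = 60°.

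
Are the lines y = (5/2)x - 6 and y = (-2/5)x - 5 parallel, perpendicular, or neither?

Slope of line 1: m1 = 5/2
Slope of line 2: m2 = -2/5
Two lines are perpendicular when the product of their slopes is -1 (negative reciprocals).
m1 * m2 = (5/2) * (-2/5) = -1, confirming perpendicularity.

Perpendicular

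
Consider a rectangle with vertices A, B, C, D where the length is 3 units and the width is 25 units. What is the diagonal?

d = sqrt(3^2 + 25^2) = sqrt(634)

sqrt(634)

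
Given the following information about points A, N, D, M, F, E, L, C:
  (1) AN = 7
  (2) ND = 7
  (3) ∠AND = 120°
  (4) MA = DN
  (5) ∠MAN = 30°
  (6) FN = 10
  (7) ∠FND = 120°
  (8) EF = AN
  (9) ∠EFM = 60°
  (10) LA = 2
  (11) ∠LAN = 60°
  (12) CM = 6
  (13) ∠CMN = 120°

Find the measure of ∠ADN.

Step 1: By the law of cosines on triangle DNA: DA² = 7² + 7² − 2·7·7·cos(120°) = 147, so DA = 7·√3.
Step 2: By the inverse law of cosines on triangle ADN: cos(∠ADN) = ((7·√3)² + 7² − 7²) / (2·7·√3·7) = 147/169.74 = 0.866, so ∠ADN = 30°.

Therefore, the measure of angle ∠ADN = 30°.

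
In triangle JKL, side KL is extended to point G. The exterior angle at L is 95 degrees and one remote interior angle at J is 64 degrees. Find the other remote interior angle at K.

The exterior angle theorem states that an exterior angle equals the sum of the two non-adjacent interior angles.
So 95 = 64 + angle K, which gives angle K = 95 - 64 = 31 degrees.

31 degrees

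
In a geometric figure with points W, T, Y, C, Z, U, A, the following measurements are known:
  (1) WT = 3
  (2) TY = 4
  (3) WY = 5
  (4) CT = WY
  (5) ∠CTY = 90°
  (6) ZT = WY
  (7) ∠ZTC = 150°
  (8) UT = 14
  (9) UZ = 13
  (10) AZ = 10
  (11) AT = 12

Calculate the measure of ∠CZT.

From the given relations: ZT = WY = 5; CT = WY = 5.
Step 1: By the law of cosines on triangle ZTC: ZC² = 5² + 5² − 2·5·5·cos(150°) = 93.3, so ZC ≈ 9.66.
Step 2: By the inverse law of cosines on triangle CZT: cos(∠CZT) = (9.66² + 5² − 5²) / (2·9.66·5) = 93.3/96.59 = 0.9659, so ∠CZT = 15°.

Therefore, the measure of angle ∠CZT = 15°.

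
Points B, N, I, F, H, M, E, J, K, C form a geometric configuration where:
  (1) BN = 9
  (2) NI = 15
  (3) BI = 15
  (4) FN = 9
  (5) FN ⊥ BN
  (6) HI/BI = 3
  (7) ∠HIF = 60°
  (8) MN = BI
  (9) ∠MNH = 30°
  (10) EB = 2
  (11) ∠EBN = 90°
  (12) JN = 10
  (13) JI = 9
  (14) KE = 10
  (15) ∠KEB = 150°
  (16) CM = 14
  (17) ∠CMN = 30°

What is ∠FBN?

Step 1: By the law of cosines on triangle BNF: BF² = 9² + 9² − 2·9·9·cos(90°) = 162, so BF = 9·√2.
Step 2: By the inverse law of cosines on triangle FBN: cos(∠FBN) = ((9·√2)² + 9² − 9²) / (2·9·√2·9) = 162/229.1 = 0.7071, so ∠FBN = 45°.

Therefore, the measure of angle ∠FBN = 45°.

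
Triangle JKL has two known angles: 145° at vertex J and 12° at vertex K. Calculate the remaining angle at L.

By the triangle angle sum property, the three interior angles of any triangle add up to 180°.
We know angle J = 145° and angle K = 12°, so their sum is 157°.
Therefore angle L = 180° - 157° = 23°.

23 degrees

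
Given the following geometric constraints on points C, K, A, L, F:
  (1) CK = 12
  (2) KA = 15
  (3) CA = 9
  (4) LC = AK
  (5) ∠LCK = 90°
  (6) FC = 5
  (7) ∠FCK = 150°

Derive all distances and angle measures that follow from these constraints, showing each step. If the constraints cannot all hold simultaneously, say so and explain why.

The constraints are consistent.

From the given relations:
  LC = AK = 15

Step 1: From KC = 12, CL = 15, and ∠KCL = 90°, by the law of cosines:
  KL² = KC² + CL² - 2·KC·CL·cos(90°) = 144 + 225 - 0 = 369
  KL = 3·√41

Step 2: From KC = 12, CF = 5, and ∠KCF = 150°, by the law of cosines:
  KF² = KC² + CF² - 2·KC·CF·cos(150°) = 144 + 25 + 103.9 = 272.9
  KF ≈ 16.52

Step 3: From CA = 9, CK = 12, AK = 15, by the inverse law of cosines:
  cos(∠ACK) = (CA² + CK² - AK²) / (2·CA·CK)
  ∠ACK = 90°

Step 4: From KA = 15, KC = 12, AC = 9, by the inverse law of cosines:
  cos(∠AKC) = (KA² + KC² - AC²) / (2·KA·KC)
  ∠AKC = 36.87°

Step 5: From AC = 9, AK = 15, CK = 12, by the inverse law of cosines:
  cos(∠CAK) = (AC² + AK² - CK²) / (2·AC·AK)
  ∠CAK = 53.13°

Step 6: From KC = 12, KF = 16.52, CF = 5, by the inverse law of cosines:
  cos(∠CKF) = (KC² + KF² - CF²) / (2·KC·KF)
  ∠CKF = 8.7°

Step 7: From KC = 12, KL = 3·√41, CL = 15, by the inverse law of cosines:
  cos(∠CKL) = (KC² + KL² - CL²) / (2·KC·KL)
  ∠CKL = 51.34°

Step 8: From LC = 15, LK = 3·√41, CK = 12, by the inverse law of cosines:
  cos(∠CLK) = (LC² + LK² - CK²) / (2·LC·LK)
  ∠CLK = 38.66°

Step 9: From FC = 5, FK = 16.52, CK = 12, by the inverse law of cosines:
  cos(∠CFK) = (FC² + FK² - CK²) / (2·FC·FK)
  ∠CFK = 21.3°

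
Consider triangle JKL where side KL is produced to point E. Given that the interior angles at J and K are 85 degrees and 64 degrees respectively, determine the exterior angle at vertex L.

The interior angle at L is 180 - 85 - 64 = 31 degrees.
The exterior angle and interior angle at L are supplementary:
Exterior angle = 180 - 31 = 149 degrees.

149 degrees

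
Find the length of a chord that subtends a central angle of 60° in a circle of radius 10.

Drop a perpendicular from the center to the chord, bisecting both the chord and the central angle.
Each half-chord = r sin(θ/2) = 10 sin(30°).
The full chord = 2 × 10 × sin(30°) = 10.

10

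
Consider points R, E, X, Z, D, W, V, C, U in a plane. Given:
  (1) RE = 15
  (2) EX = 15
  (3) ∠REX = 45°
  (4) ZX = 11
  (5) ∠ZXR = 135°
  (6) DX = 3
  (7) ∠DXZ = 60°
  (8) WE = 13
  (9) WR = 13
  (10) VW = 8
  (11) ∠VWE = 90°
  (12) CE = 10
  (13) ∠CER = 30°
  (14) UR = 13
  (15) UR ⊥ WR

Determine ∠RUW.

Step 1: By the law of cosines on triangle URW: UW² = 13² + 13² − 2·13·13·cos(90°) = 338, so UW = 13·√2.
Step 2: By the inverse law of cosines on triangle RUW: cos(∠RUW) = (13² + (13·√2)² − 13²) / (2·13·13·√2) = 338/478 = 0.7071, so ∠RUW = 45°.

Therefore, the measure of angle ∠RUW = 45°.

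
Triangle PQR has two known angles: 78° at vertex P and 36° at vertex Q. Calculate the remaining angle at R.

Let angle R = x. Then 78 + 36 + x = 180.
x = 180 - 114 = 66 degrees.

66 degrees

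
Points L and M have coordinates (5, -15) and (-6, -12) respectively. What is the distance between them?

d = sqrt((-6 - 5)^2 + (-12 - -15)^2)
d = sqrt(-11^2 + 3^2)
d = sqrt(121 + 9)
d = sqrt(130)

sqrt(130)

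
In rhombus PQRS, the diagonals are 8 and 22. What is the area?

The diagonals of a rhombus divide it into four right triangles.
Each triangle has legs 8/ 2 = 4 and 22/2 = 11, so each has area (1/2)*4*11 = 22.
Four such triangles give total area = (d1 * d2) / 2 = 88.

88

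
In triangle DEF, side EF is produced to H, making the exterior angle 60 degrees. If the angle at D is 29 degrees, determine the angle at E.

The exterior angle theorem states that an exterior angle equals the sum of the two non-adjacent interior angles.
So 60 = 29 + angle E, which gives angle E = 60 - 29 = 31 degrees.

31 degrees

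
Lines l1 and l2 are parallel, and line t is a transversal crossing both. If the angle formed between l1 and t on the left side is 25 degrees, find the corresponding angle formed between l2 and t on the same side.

Corresponding angles are equal: 25 degrees.

25 degrees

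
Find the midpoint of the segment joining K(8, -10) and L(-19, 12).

The midpoint is the point halfway along the segment.
Move half the horizontal distance: 8 + (-19 - 8)/2 = 8 + -27/2 = -11/2
Move half the vertical distance: -10 + (12 - -10)/2 = -10 + 22/2 = 1
Midpoint = (-11/2, 1)

(-11/2, 1)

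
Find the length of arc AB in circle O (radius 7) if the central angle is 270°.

Arc length = 2πr × θ/360
= 2π × 7 × 3/4
= 21*pi/2

21*pi/2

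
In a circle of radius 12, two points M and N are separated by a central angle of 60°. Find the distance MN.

Chord length = 2r sin(θ/2)
= 2 × 12 × sin(60°/2)
= 2 × 12 × sin(30°)
= 12

12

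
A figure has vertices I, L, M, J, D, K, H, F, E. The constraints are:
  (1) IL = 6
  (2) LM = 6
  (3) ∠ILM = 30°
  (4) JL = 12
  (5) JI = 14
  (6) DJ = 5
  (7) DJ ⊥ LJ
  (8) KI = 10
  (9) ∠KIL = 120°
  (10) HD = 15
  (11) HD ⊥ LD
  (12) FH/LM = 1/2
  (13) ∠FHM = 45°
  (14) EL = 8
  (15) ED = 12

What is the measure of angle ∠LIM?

Step 1: By the law of cosines on triangle ILM: IM² = 6² + 6² − 2·6·6·cos(30°) = 9.65, so IM ≈ 3.11.
Step 2: By the inverse law of cosines on triangle LIM: cos(∠LIM) = (6² + 3.11² − 6²) / (2·6·3.11) = 9.65/37.27 = 0.2588, so ∠LIM = 75°.

Therefore, the measure of angle ∠LIM = 75°.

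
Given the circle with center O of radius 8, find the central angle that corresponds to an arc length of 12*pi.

Arc length L = 2πr × θ/360, so θ = 360L / (2πr).
θ = 360 × 12*pi / (2π × 8)
θ = 270°
θ = 270°

270°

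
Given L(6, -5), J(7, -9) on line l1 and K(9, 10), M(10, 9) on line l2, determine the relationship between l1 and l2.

Slope of line 1: m1 = (-9 - -5)/(7 - 6) = -4/1 = -4
Slope of line 2: m2 = (9 - 10)/(10 - 9) = -1/1 = -1
For parallel lines we need equal slopes: -4 != -1.
For perpendicular lines we need m1*m2 = -1: (-4)(-1) = 4 != -1.
Since neither condition holds, the lines are neither parallel nor perpendicular.

Neither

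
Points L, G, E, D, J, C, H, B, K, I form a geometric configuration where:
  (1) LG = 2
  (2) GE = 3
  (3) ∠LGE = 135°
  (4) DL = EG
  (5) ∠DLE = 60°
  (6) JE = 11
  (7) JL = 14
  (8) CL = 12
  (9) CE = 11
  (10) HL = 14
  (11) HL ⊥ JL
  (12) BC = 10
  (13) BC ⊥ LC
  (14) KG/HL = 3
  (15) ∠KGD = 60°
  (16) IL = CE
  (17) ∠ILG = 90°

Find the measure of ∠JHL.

Step 1: By the law of cosines on triangle HLJ: HJ² = 14² + 14² − 2·14·14·cos(90°) = 392, so HJ = 14·√2.
Step 2: By the inverse law of cosines on triangle JHL: cos(∠JHL) = ((14·√2)² + 14² − 14²) / (2·14·√2·14) = 392/554.37 = 0.7071, so ∠JHL = 45°.

Therefore, the measure of angle ∠JHL = 45°.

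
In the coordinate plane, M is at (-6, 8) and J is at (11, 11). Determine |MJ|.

The horizontal distance is |11 - -6| = 17 and the vertical distance is |11 - 8| = 3.
By the Pythagorean theorem, d = sqrt(17^2 + 3^2) = sqrt(298).

sqrt(298)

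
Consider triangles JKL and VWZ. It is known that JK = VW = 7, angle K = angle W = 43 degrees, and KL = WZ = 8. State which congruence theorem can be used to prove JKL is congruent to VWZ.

The given information matches SAS: Two pairs of corresponding sides and the included angle are equal (Side-Angle-Side).

SAS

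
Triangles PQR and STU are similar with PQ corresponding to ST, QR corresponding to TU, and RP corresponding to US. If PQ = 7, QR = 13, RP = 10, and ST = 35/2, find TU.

Since the triangles are similar, the ratio of corresponding sides is constant.
Scale factor k = ST / PQ = 35/2 / 7 = 5/2
TU = k * QR = 5/2 * 13 = 65/2

65/2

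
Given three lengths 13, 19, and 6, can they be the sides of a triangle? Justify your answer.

Check the triangle inequality: 13 + 6 = 19 ≤ 19.
Since the sum of two sides does not exceed the third, no triangle can be formed.

No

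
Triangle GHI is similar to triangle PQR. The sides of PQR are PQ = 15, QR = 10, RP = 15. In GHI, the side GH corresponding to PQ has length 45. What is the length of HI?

k = 45/15 = 3. HI = 3 * 10 = 30.

30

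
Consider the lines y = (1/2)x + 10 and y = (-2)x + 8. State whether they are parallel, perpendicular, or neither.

Slope of line 1: m1 = 1/2
Slope of line 2: m2 = -2
Two lines are perpendicular when the product of their slopes is -1 (negative reciprocals).
m1 * m2 = (1/2) * (-2) = -1, confirming perpendicularity.

Perpendicular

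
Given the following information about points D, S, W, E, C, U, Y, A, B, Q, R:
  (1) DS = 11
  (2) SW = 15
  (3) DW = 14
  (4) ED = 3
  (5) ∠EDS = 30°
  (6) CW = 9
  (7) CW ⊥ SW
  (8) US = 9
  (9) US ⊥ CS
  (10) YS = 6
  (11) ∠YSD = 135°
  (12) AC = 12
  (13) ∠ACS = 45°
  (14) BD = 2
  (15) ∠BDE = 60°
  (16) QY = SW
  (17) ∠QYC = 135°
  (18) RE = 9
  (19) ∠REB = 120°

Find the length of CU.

Step 1: By the law of cosines on triangle CWS: CS² = 9² + 15² − 2·9·15·cos(90°) = 306, so CS = 3·√34.
Step 2: By the law of cosines on triangle CSU: CU² = (3·√34)² + 9² − 2·3·√34·9·cos(90°) = 387, so CU = 3·√43.

Therefore, the length of CU = 3·√43.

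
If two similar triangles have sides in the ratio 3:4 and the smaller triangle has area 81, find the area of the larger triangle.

For similar figures, the area ratio equals the square of the side ratio.
Side ratio (the smaller triangle to the larger triangle) = 3:4, so area ratio = 3^2:4^2 = 9:16.
If the area of the smaller triangle is 81, then the area of the larger triangle = 81 * (16/9) = 144.

144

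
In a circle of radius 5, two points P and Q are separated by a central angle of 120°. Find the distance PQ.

Drop a perpendicular from the center to the chord, bisecting both the chord and the central angle.
Each half-chord = r sin(θ/2) = 5 sin(60°).
The full chord = 2 × 5 × sin(60°) = 5*sqrt(3).

5*sqrt(3)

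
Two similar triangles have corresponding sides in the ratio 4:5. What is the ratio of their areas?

The ratio of areas of similar triangles equals the square of the side ratio.
Side ratio = 4:5
Area ratio = (4/5)^2 = 16/25 = 16:25

16:25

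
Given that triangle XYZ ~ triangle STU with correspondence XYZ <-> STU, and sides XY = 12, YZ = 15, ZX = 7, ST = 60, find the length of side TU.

Similar triangles have proportional sides. Setting up the proportion:
ST / XY = TU / YZ
60 / 12 = TU / 15
TU = 15 * 60 / 12 = 75.

75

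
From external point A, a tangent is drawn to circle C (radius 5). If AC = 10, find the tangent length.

Let T be the point of tangency. Then CT ⊥ AT (radius ⊥ tangent).
In right triangle CTA: CA² = CT² + AT²
10² = 5² + AT²
AT² = 75, AT = 5*sqrt(3)

5*sqrt(3)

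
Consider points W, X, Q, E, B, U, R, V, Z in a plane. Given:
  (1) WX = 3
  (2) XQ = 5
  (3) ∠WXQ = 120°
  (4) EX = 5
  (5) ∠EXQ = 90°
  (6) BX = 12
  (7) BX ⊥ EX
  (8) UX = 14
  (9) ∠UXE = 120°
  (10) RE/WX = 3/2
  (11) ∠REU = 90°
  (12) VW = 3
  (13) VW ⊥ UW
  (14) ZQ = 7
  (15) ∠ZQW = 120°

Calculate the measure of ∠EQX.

Step 1: By the law of cosines on triangle QXE: QE² = 5² + 5² − 2·5·5·cos(90°) = 50, so QE = 5·√2.
Step 2: By the inverse law of cosines on triangle EQX: cos(∠EQX) = ((5·√2)² + 5² − 5²) / (2·5·√2·5) = 50/70.71 = 0.7071, so ∠EQX = 45°.

Therefore, the measure of angle ∠EQX = 45°.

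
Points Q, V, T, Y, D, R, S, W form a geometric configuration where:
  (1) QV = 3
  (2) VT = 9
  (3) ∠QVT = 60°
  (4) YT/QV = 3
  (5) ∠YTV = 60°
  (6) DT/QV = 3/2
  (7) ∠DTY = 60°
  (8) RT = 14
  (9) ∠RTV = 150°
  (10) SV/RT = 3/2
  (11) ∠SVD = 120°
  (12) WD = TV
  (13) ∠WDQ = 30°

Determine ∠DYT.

From the given relations: YT = 3·QV = 3·3 = 9; DT = 3/2·QV = 3/2·3 ≈ 4.5.
Step 1: By the law of cosines on triangle YTD: YD² = 9² + 4.5² − 2·9·4.5·cos(60°) = 60.75, so YD = 9/2·√3.
Step 2: By the inverse law of cosines on triangle DYT: cos(∠DYT) = ((9/2·√3)² + 9² − 4.5²) / (2·9/2·√3·9) = 121.5/140.3 = 0.866, so ∠DYT = 30°.

Therefore, the measure of angle ∠DYT = 30°.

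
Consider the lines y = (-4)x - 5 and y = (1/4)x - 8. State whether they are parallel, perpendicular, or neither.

Slope of line 1: m1 = -4
Slope of line 2: m2 = 1/4
m1 * m2 = -1, so perpendicular.

Perpendicular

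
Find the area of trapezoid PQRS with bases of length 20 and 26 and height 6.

Area = (20 + 26) * 6 / 2 = 276 / 2 = 138

138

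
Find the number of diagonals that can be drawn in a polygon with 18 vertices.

The number of diagonals in an n-gon is n(n - 3)/2.
For n = 18: 18(18 - 3)/2 = 18 × 15 / 2 = 135.

135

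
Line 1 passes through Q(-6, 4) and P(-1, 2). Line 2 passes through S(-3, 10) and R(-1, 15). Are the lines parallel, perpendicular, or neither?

Slope of line 1: m1 = (2 - 4)/(-1 - -6) = -2/5 = -2/5
Slope of line 2: m2 = (15 - 10)/(-1 - -3) = 5/2 = 5/2
Two lines are perpendicular when the product of their slopes is -1 (negative reciprocals).
m1 * m2 = (-2/5) * (5/2) = -1, confirming perpendicularity.

Perpendicular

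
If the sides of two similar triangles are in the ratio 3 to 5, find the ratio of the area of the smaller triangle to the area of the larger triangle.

Area scales with the square of linear dimensions. If every length is multiplied by 3/5, then the area is multiplied by (3/5)^2 = 9/25.
The area ratio is 9:25.

9:25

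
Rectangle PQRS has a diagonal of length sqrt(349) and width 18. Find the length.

The diagonal of a rectangle forms a right triangle with the two sides.
Rearranging the Pythagorean theorem: missing side = sqrt(d^2 - known^2).
= sqrt(349 - 324) = sqrt(25) = 5.

5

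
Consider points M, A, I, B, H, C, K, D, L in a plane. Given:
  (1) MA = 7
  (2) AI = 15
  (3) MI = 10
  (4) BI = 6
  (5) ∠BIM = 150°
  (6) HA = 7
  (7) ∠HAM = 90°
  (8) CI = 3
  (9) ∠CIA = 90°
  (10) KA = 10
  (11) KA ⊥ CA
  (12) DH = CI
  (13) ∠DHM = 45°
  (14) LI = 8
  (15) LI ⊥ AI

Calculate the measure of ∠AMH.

Step 1: By the law of cosines on triangle MAH: MH² = 7² + 7² − 2·7·7·cos(90°) = 98, so MH = 7·√2.
Step 2: By the inverse law of cosines on triangle AMH: cos(∠AMH) = (7² + (7·√2)² − 7²) / (2·7·7·√2) = 98/138.59 = 0.7071, so ∠AMH = 45°.

Therefore, the measure of angle ∠AMH = 45°.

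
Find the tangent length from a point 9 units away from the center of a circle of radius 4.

tangent = √(d² - r²) = √(9² - 4²) = √(81 - 16) = √65 = sqrt(65)

sqrt(65)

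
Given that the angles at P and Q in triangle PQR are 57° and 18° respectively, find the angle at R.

By the triangle angle sum property, the three interior angles of any triangle add up to 180°.
We know angle P = 57° and angle Q = 18°, so their sum is 75°.
Therefore angle R = 180° - 75° = 105°.

105 degrees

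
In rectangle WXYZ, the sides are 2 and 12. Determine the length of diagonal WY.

A rectangle's diagonal splits it into two right triangles, with the diagonal as the hypotenuse.
By the Pythagorean theorem, d^2 = 2^2 + 12^2 = 148.
Therefore d = sqrt(148) = 2*sqrt(37).

2*sqrt(37)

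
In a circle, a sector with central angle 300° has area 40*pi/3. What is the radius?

Sector area A = πr² × θ/360, so r² = 360A / (πθ).
r² = 360 × 40*pi/3 / (π × 300)
r² = 16
r = 4

4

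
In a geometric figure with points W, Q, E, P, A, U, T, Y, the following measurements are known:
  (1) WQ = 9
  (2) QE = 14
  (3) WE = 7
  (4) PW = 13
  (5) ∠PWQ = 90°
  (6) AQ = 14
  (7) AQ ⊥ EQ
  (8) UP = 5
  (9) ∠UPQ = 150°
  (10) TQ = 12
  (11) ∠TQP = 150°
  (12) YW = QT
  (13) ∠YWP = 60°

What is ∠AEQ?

Step 1: By the law of cosines on triangle EQA: EA² = 14² + 14² − 2·14·14·cos(90°) = 392, so EA = 14·√2.
Step 2: By the inverse law of cosines on triangle AEQ: cos(∠AEQ) = ((14·√2)² + 14² − 14²) / (2·14·√2·14) = 392/554.37 = 0.7071, so ∠AEQ = 45°.

Therefore, the measure of angle ∠AEQ = 45°.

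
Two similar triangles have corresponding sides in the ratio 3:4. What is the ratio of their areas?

Area scales with the square of linear dimensions. If every length is multiplied by 3/4, then the area is multiplied by (3/4)^2 = 9/16.
The area ratio is 9:16.

9:16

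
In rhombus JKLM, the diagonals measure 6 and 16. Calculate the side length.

In a rhombus, the diagonals bisect each other perpendicularly, creating four congruent right triangles.
Each triangle has legs 3 (half of 6) and 8 (half of 16).
The hypotenuse of each right triangle is a side of the rhombus:
side = sqrt(3^2 + 8^2) = sqrt(73)

sqrt(73)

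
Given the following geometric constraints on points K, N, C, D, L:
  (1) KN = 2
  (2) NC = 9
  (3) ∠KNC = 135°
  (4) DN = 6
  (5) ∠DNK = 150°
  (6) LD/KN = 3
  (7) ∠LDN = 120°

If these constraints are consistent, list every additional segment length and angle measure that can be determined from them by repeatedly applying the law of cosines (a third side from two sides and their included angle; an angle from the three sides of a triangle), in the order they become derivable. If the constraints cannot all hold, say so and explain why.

The constraints are consistent. Derivable facts, in order:
After 1 step:
- KC ≈ 10.51
- KD ≈ 7.8
- NL = 6·√3
After 2 steps:
- ∠CKN = 37.27°
- ∠DKN = 22.63°
- ∠DLN = 30°
- ∠DNL = 30°
- ∠KCN = 7.73°
- ∠KDN = 7.37°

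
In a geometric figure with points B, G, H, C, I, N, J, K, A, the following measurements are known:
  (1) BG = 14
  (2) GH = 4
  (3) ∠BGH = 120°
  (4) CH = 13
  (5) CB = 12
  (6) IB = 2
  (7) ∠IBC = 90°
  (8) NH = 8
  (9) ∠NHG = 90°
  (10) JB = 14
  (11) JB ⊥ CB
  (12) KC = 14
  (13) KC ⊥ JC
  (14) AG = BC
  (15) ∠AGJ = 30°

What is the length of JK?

Step 1: By the law of cosines on triangle JBC: JC² = 14² + 12² − 2·14·12·cos(90°) = 340, so JC = 2·√85.
Step 2: By the law of cosines on triangle JCK: JK² = (2·√85)² + 14² − 2·2·√85·14·cos(90°) = 536, so JK = 2·√134.

Therefore, the length of JK = 2·√134.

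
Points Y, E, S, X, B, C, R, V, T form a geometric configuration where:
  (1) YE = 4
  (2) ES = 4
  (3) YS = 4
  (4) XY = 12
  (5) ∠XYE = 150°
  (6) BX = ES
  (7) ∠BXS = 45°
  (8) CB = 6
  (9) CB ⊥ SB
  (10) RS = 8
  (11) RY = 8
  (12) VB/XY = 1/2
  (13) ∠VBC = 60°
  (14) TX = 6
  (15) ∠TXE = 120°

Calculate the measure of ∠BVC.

From the given relations: VB = 1/2·XY = 1/2·12 = 6.
Step 1: By the law of cosines on triangle VBC: VC² = 6² + 6² − 2·6·6·cos(60°) = 36, so VC = 6.
Step 2: By the inverse law of cosines on triangle BVC: cos(∠BVC) = (6² + 6² − 6²) / (2·6·6) = 36/72 = 0.5, so ∠BVC = 60°.

Therefore, the measure of angle ∠BVC = 60°.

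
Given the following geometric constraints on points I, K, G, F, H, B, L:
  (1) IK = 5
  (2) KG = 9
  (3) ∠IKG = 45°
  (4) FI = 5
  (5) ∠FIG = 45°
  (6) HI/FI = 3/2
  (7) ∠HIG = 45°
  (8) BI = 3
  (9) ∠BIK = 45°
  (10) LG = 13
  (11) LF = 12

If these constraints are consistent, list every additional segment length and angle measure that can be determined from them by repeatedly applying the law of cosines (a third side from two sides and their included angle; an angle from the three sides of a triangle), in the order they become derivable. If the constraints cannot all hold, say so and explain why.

The constraints are consistent. Derivable facts, in order:
After 1 step:
- IG ≈ 6.51
- KB ≈ 3.58
After 2 steps:
- GF ≈ 4.62
- GH ≈ 5.44
- ∠BKI = 36.39°
- ∠GIK = 102.1°
- ∠IBK = 98.61°
- ∠IGK = 32.9°
After 3 steps:
- ∠FGI = 49.94°
- ∠FGL = 67.31°
- ∠FLG = 20.8°
- ∠GFI = 85.06°
- ∠GFL = 91.89°
- ∠GHI = 57.8°
- ∠HGI = 77.2°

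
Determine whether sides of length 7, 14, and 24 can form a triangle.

No.
The triangle inequality is violated: 7 + 14 = 21 ≤ 24.
These lengths cannot form a triangle.

No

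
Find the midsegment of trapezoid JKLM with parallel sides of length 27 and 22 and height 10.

The midsegment of a trapezoid = (base1 + base2) / 2
midsegment = (27 + 22) / 2
midsegment = 49 / 2
midsegment = 49/2

49/2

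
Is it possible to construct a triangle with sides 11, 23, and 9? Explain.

Check the triangle inequality: 11 + 9 = 20 ≤ 23.
Since the sum of two sides does not exceed the third, no triangle can be formed.

No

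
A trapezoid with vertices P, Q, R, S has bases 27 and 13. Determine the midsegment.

The midsegment of a trapezoid = (base1 + base2) / 2
midsegment = (27 + 13) / 2
midsegment = 40 / 2
midsegment = 20

20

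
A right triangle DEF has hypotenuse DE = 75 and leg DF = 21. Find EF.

EF = sqrt(75^2 - 21^2) = sqrt(5184) = 72

72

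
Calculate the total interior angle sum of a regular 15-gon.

The sum of interior angles of an n-sided polygon is (n - 2) * 180.
For n = 15: (15 - 2) * 180 = 13 * 180 = 2340 degrees.

2340 degrees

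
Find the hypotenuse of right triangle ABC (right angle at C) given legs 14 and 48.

AB = sqrt(14^2 + 48^2) = sqrt(2500) = 50

50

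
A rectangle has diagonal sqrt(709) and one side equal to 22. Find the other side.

Using the Pythagorean theorem: d^2 = a^2 + b^2
b^2 = d^2 - a^2
b^2 = 709 - 484
b^2 = 225
b = sqrt(225) = 15

15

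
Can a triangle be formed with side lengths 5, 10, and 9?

Yes.
The triangle inequality requires that the sum of any two sides exceeds the third.
Here 5 + 9 = 14 > 10, so the condition is met.

Yes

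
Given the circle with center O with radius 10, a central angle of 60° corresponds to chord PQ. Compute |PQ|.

Chord length = 2r sin(θ/2)
= 2 × 10 × sin(60°/2)
= 2 × 10 × sin(30°)
= 10

10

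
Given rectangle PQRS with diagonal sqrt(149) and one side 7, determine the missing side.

The diagonal of a rectangle forms a right triangle with the two sides.
Rearranging the Pythagorean theorem: missing side = sqrt(d^2 - known^2).
= sqrt(149 - 49) = sqrt(100) = 10.

10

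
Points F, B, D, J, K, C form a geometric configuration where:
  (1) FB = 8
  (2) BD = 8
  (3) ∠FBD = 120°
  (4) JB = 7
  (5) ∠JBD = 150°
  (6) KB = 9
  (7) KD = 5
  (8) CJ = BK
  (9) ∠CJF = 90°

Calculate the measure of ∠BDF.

Step 1: By the law of cosines on triangle DBF: DF² = 8² + 8² − 2·8·8·cos(120°) = 192, so DF = 8·√3.
Step 2: By the inverse law of cosines on triangle BDF: cos(∠BDF) = (8² + (8·√3)² − 8²) / (2·8·8·√3) = 192/221.7 = 0.866, so ∠BDF = 30°.

Therefore, the measure of angle ∠BDF = 30°.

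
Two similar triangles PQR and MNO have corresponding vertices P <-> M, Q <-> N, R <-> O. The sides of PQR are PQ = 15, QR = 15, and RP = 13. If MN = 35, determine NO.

Similar triangles have proportional sides. Setting up the proportion:
MN / PQ = NO / QR
35 / 15 = NO / 15
NO = 15 * 35 / 15 = 35.

35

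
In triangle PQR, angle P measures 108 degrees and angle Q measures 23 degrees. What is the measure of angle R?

Let angle R = x. Then 108 + 23 + x = 180.
x = 180 - 131 = 49 degrees.

49 degrees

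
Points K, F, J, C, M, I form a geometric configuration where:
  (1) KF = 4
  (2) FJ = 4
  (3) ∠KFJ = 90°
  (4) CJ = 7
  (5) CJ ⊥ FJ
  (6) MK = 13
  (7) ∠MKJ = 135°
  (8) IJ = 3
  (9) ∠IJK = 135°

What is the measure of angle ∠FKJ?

Step 1: By the law of cosines on triangle KFJ: KJ² = 4² + 4² − 2·4·4·cos(90°) = 32, so KJ = 4·√2.
Step 2: By the inverse law of cosines on triangle FKJ: cos(∠FKJ) = (4² + (4·√2)² − 4²) / (2·4·4·√2) = 32/45.25 = 0.7071, so ∠FKJ = 45°.

Therefore, the measure of angle ∠FKJ = 45°.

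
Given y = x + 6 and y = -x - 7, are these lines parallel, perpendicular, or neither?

Slope of line 1: m1 = 1
Slope of line 2: m2 = -1
m1 * m2 = (1) * (-1) = -1 = -1, so the lines are perpendicular.

Perpendicular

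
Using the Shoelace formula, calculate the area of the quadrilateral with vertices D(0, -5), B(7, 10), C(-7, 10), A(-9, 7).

The Shoelace formula works by pairing each vertex with the next (cycling back to the first).
For each pair, compute x_i*y_(i+1) - x_(i+1)*y_i:
  (0*10 - 7*-5) = 35
  (7*10 - -7*10) = 140
  (-7*7 - -9*10) = 41
  (-9*-5 - 0*7) = 45
Taking half the absolute value of the total: Area = (1/2)(261) = 261/2.

261/2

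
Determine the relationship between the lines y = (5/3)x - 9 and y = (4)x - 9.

Slope of line 1: m1 = 5/3
Slope of line 2: m2 = 4
m1 != m2 (5/3 != 4), so not parallel.
m1 * m2 = (5/3) * (4) = 20/3 != -1, so not perpendicular.
The lines are neither parallel nor perpendicular.

Neither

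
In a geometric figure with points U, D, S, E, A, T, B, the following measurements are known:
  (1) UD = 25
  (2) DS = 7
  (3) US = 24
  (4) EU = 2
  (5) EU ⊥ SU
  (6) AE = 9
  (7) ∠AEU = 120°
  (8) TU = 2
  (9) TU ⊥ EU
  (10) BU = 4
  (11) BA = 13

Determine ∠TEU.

Step 1: By the law of cosines on triangle EUT: ET² = 2² + 2² − 2·2·2·cos(90°) = 8, so ET = 2·√2.
Step 2: By the inverse law of cosines on triangle TEU: cos(∠TEU) = ((2·√2)² + 2² − 2²) / (2·2·√2·2) = 8/11.31 = 0.7071, so ∠TEU = 45°.

Therefore, the measure of angle ∠TEU = 45°.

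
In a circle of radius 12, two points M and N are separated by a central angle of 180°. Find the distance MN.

Chord length = 2r sin(θ/2)
= 2 × 12 × sin(180°/2)
= 2 × 12 × sin(90°)
= 24

24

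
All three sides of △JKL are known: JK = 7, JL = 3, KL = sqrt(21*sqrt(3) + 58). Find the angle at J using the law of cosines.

cos(J) = (7² + 3² - (sqrt(21*sqrt(3) + 58))²) / (2 × 7 × 3) = -sqrt(3)/2, so J = arccos(-sqrt(3)/2) = 150°.

150°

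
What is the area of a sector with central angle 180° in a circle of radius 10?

The full circle has area πr² = π(10)² = 100*pi.
The sector covers 180° out of 360°, a fraction of 1/2.
Sector area = 100*pi × 1/2 = 50*pi.

50*pi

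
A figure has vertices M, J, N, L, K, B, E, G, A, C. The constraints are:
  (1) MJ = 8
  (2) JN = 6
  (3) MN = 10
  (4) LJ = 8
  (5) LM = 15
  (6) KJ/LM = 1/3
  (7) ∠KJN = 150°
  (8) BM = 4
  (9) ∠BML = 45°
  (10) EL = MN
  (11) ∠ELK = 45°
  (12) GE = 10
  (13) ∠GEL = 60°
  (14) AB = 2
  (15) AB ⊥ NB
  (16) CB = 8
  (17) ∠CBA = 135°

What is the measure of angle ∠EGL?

From the given relations: EL = MN = 10.
Step 1: By the law of cosines on triangle GEL: GL² = 10² + 10² − 2·10·10·cos(60°) = 100, so GL = 10.
Step 2: By the inverse law of cosines on triangle EGL: cos(∠EGL) = (10² + 10² − 10²) / (2·10·10) = 100/200 = 0.5, so ∠EGL = 60°.

Therefore, the measure of angle ∠EGL = 60°.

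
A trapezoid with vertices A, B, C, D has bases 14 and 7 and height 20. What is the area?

Area of a trapezoid = (base1 + base2) * height / 2
Area = (14 + 7) * 20 / 2
Area = 21 * 20 / 2
Area = 420 / 2
Area = 210

210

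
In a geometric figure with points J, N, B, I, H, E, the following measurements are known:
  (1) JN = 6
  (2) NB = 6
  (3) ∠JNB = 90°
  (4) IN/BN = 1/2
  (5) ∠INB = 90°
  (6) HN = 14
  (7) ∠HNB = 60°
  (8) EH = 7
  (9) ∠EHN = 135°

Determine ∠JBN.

Step 1: By the law of cosines on triangle BNJ: BJ² = 6² + 6² − 2·6·6·cos(90°) = 72, so BJ = 6·√2.
Step 2: By the inverse law of cosines on triangle JBN: cos(∠JBN) = ((6·√2)² + 6² − 6²) / (2·6·√2·6) = 72/101.82 = 0.7071, so ∠JBN = 45°.

Therefore, the measure of angle ∠JBN = 45°.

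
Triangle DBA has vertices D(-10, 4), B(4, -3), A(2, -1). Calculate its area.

The Shoelace formula computes the area from vertex coordinates by summing cross products.
For vertices (-10,4), (4,-3), (2,-1):
Signed sum = -10*-3 - 4*4 + 4*-1 - 2*-3 + 2*4 - -10*-1
= 14 + 2 + -2 = 14
Area = (1/2)|14| = 7.

7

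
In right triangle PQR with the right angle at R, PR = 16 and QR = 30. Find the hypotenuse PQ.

PQ = sqrt(16^2 + 30^2) = sqrt(1156) = 34

34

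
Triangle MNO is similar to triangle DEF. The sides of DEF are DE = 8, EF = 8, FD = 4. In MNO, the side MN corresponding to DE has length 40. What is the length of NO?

k = 40/8 = 5. NO = 5 * 8 = 40.

40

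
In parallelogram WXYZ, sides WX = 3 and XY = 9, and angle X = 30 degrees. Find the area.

Area = a * b * sin(theta)
Area = 3 * 9 * sin(30 degrees)
Area = 27 * 1/2
Area = 27/2

27/2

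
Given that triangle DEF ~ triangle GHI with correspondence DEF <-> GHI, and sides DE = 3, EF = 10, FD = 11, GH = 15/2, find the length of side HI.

Similar triangles have proportional sides. Setting up the proportion:
GH / DE = HI / EF
15/2 / 3 = HI / 10
HI = 10 * 15/2 / 3 = 25.

25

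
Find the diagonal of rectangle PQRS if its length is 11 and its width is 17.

d = sqrt(11^2 + 17^2) = sqrt(410)

sqrt(410)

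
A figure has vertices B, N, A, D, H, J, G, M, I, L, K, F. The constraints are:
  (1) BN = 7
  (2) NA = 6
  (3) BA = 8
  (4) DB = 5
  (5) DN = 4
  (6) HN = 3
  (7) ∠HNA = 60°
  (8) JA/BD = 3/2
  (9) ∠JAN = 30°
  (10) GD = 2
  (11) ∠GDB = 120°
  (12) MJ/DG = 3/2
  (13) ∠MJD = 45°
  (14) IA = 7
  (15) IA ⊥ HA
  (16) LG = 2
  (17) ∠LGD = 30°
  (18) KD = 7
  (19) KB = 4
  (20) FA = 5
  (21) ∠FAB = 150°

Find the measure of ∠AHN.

Step 1: By the law of cosines on triangle HNA: HA² = 3² + 6² − 2·3·6·cos(60°) = 27, so HA = 3·√3.
Step 2: By the inverse law of cosines on triangle AHN: cos(∠AHN) = ((3·√3)² + 3² − 6²) / (2·3·√3·3) = 0/31.18 = 0, so ∠AHN = 90°.

Therefore, the measure of angle ∠AHN = 90°.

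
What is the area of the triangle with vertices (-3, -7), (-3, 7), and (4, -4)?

Using the Shoelace formula for a triangle:
Area = (1/2)|x0(y1 - y2) + x1(y2 - y0) + x2(y0 - y1)|
Area = (1/2)|-3(7 - -4) + -3(-4 - -7) + 4(-7 - 7)|
Area = (1/2)|-33 + -9 + -56|
Area = (1/2)|-98|
Area = (1/2)(98)
Area = 49

49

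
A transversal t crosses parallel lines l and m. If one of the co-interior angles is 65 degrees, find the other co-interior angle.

Co-interior (same-side interior) angles are between the parallel lines on the same side of the transversal.
Unlike corresponding or alternate interior angles, they are supplementary rather than equal.
So the angle = 180 - 65 = 115 degrees.

115 degrees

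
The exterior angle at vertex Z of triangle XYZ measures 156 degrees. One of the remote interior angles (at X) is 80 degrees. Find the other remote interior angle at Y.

angle Y = 156 - 80 = 76 degrees (exterior angle theorem).

76 degrees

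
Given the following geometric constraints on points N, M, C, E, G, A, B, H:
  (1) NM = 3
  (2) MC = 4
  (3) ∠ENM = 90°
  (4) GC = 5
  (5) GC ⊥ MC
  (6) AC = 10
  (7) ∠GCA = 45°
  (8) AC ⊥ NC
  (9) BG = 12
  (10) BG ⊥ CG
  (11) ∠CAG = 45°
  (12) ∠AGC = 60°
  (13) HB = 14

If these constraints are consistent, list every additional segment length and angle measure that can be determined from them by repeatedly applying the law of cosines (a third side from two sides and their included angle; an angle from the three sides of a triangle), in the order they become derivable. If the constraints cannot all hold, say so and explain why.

These constraints are not satisfiable: (7), (11) and (12) are the three interior angles of triangle GCA, which must sum to 180°, but 45° + 45° + 60° = 150°. No planar figure meets all of them, so nothing further can be derived.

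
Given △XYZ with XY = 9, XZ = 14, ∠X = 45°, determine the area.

Area = (1/2)(9)(14) sin(45°) = (1/2)(9)(14)(sqrt(2)/2) = 63*sqrt(2)/2

63*sqrt(2)/2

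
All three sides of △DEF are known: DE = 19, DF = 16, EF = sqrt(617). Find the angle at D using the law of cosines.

cos(D) = (19² + 16² - (sqrt(617))²) / (2 × 19 × 16) = 0, so D = arccos(0) = 90°.

90°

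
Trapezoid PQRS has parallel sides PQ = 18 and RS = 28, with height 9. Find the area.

A trapezoid's area equals the midsegment times the height.
The midsegment is (18 + 28) / 2 = 23.
Area = 23 * 9 = 207.

207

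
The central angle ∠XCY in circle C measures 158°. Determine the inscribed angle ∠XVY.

By the inscribed angle theorem, the inscribed angle is half the central angle.
Inscribed angle = 158° / 2 = 79°

79°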